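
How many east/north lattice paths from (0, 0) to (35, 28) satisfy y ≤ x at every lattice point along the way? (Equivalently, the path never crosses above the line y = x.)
Number of paths = 139846286623154986

By the reflection principle (André's argument), the number of monotone paths to (35, 28) with n ≤ m that never go above y = x is C(63, 35) − C(63, 36) = 629308289804197437 − 489462003181042451 = 139846286623154986.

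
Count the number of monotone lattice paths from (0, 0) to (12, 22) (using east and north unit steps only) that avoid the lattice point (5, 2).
Number of paths = 529705410

Total paths from (0, 0) to (12, 22): C(34, 12) = 548354040. Paths through (5, 2): (paths (0, 0) → (5, 2)) × (paths (5, 2) → (12, 22)) = C(7, 5) · C(27, 7) = 21 · 888030 = 18648630. Avoidance count = 548354040 − 18648630 = 529705410.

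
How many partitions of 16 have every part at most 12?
p(16, parts ≤ 12) = 224

Partitions of 16 with all parts ≤ 12: 12+4, 12+3+1, 12+2+2, 12+2+1+1, 12+1+1+1+1, 11+5, 11+4+1, 11+3+2, 11+3+1+1, 11+2+2+1, 11+2+1+1+1, 11+1+1+1+1+1, 10+6, 10+5+1, 10+4+2, 10+4+1+1, 10+3+3, 10+3+2+1, 10+3+1+1+1, 10+2+2+2, 10+2+2+1+1, 10+2+1+1+1+1, 10+1+1+1+1+1+1, 9+7, 9+6+1, 9+5+2, 9+5+1+1, 9+4+3, 9+4+2+1, 9+4+1+1+1, … (224 total). Count = 224.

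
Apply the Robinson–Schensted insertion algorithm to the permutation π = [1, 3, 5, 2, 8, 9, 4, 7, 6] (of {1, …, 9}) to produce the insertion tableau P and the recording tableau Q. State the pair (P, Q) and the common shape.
P = [1, 2, 4, 6, 9] / [3, 5, 7] / [8];  Q = [1, 2, 3, 5, 6] / [4, 7, 8] / [9];  common shape = (5, 3, 1)

Row-insert the values π_1, π_2, … into P one at a time, bumping the leftmost entry strictly greater than the inserted value down to the next row. The recording tableau Q records, in position (i, j), the step at which that cell was added to P.
  Insert 1 (step 1): P = [1];  Q = [1]
  Insert 3 (step 2): P = [1, 3];  Q = [1, 2]
  Insert 5 (step 3): P = [1, 3, 5];  Q = [1, 2, 3]
  Insert 2 (step 4): P = [1, 2, 5] / [3];  Q = [1, 2, 3] / [4]
  Insert 8 (step 5): P = [1, 2, 5, 8] / [3];  Q = [1, 2, 3, 5] / [4]
  Insert 9 (step 6): P = [1, 2, 5, 8, 9] / [3];  Q = [1, 2, 3, 5, 6] / [4]
  Insert 4 (step 7): P = [1, 2, 4, 8, 9] / [3, 5];  Q = [1, 2, 3, 5, 6] / [4, 7]
  Insert 7 (step 8): P = [1, 2, 4, 7, 9] / [3, 5, 8];  Q = [1, 2, 3, 5, 6] / [4, 7, 8]
  Insert 6 (step 9): P = [1, 2, 4, 6, 9] / [3, 5, 7] / [8];  Q = [1, 2, 3, 5, 6] / [4, 7, 8] / [9]
Final shape: (5, 3, 1).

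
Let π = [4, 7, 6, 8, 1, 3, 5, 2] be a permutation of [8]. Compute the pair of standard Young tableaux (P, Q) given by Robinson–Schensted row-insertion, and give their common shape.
P = [1, 2, 5] / [3, 6, 8] / [4] / [7];  Q = [1, 2, 4] / [3, 6, 7] / [5] / [8];  common shape = (3, 3, 1, 1)

Row-insert the values π_1, π_2, … into P one at a time, bumping the leftmost entry strictly greater than the inserted value down to the next row. The recording tableau Q records, in position (i, j), the step at which that cell was added to P.
  Insert 4 (step 1): P = [4];  Q = [1]
  Insert 7 (step 2): P = [4, 7];  Q = [1, 2]
  Insert 6 (step 3): P = [4, 6] / [7];  Q = [1, 2] / [3]
  Insert 8 (step 4): P = [4, 6, 8] / [7];  Q = [1, 2, 4] / [3]
  Insert 1 (step 5): P = [1, 6, 8] / [4] / [7];  Q = [1, 2, 4] / [3] / [5]
  Insert 3 (step 6): P = [1, 3, 8] / [4, 6] / [7];  Q = [1, 2, 4] / [3, 6] / [5]
  Insert 5 (step 7): P = [1, 3, 5] / [4, 6, 8] / [7];  Q = [1, 2, 4] / [3, 6, 7] / [5]
  Insert 2 (step 8): P = [1, 2, 5] / [3, 6, 8] / [4] / [7];  Q = [1, 2, 4] / [3, 6, 7] / [5] / [8]
Final shape: (3, 3, 1, 1).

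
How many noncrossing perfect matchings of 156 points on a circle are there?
C_78 = 73745243611532458459690151854647329239335600

These noncrossing handshakes are counted by the Catalan number C_n = (1/(n + 1)) · C(2n, n). For n = 78: C_78 = (1/79) · C(156, 78) = 5825874245311064218315521996517139009907512400/79 = 73745243611532458459690151854647329239335600.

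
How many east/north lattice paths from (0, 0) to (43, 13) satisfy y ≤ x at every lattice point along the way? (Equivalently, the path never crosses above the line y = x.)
Number of paths = 1331529425100

By the reflection principle (André's argument), the number of monotone paths to (43, 13) with n ≤ m that never go above y = x is C(56, 43) − C(56, 44) = 1889912732400 − 558383307300 = 1331529425100.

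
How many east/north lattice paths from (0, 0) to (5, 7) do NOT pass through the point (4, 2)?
Number of paths = 702

Total paths from (0, 0) to (5, 7): C(12, 5) = 792. Paths through (4, 2): (paths (0, 0) → (4, 2)) × (paths (4, 2) → (5, 7)) = C(6, 4) · C(6, 1) = 15 · 6 = 90. Avoidance count = 792 − 90 = 702.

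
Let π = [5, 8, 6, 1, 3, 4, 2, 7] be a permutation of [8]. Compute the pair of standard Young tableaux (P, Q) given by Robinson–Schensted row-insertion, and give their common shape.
P = [1, 2, 4, 7] / [3, 6] / [5] / [8];  Q = [1, 2, 6, 8] / [3, 5] / [4] / [7];  common shape = (4, 2, 1, 1)

Row-insert the values π_1, π_2, … into P one at a time, bumping the leftmost entry strictly greater than the inserted value down to the next row. The recording tableau Q records, in position (i, j), the step at which that cell was added to P.
  Insert 5 (step 1): P = [5];  Q = [1]
  Insert 8 (step 2): P = [5, 8];  Q = [1, 2]
  Insert 6 (step 3): P = [5, 6] / [8];  Q = [1, 2] / [3]
  Insert 1 (step 4): P = [1, 6] / [5] / [8];  Q = [1, 2] / [3] / [4]
  Insert 3 (step 5): P = [1, 3] / [5, 6] / [8];  Q = [1, 2] / [3, 5] / [4]
  Insert 4 (step 6): P = [1, 3, 4] / [5, 6] / [8];  Q = [1, 2, 6] / [3, 5] / [4]
  Insert 2 (step 7): P = [1, 2, 4] / [3, 6] / [5] / [8];  Q = [1, 2, 6] / [3, 5] / [4] / [7]
  Insert 7 (step 8): P = [1, 2, 4, 7] / [3, 6] / [5] / [8];  Q = [1, 2, 6, 8] / [3, 5] / [4] / [7]
Final shape: (4, 2, 1, 1).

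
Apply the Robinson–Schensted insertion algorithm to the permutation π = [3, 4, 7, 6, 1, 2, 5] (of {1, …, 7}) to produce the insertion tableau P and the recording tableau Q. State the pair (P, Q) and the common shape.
P = [1, 2, 5] / [3, 4, 6] / [7];  Q = [1, 2, 3] / [4, 6, 7] / [5];  common shape = (3, 3, 1)

Row-insert the values π_1, π_2, … into P one at a time, bumping the leftmost entry strictly greater than the inserted value down to the next row. The recording tableau Q records, in position (i, j), the step at which that cell was added to P.
  Insert 3 (step 1): P = [3];  Q = [1]
  Insert 4 (step 2): P = [3, 4];  Q = [1, 2]
  Insert 7 (step 3): P = [3, 4, 7];  Q = [1, 2, 3]
  Insert 6 (step 4): P = [3, 4, 6] / [7];  Q = [1, 2, 3] / [4]
  Insert 1 (step 5): P = [1, 4, 6] / [3] / [7];  Q = [1, 2, 3] / [4] / [5]
  Insert 2 (step 6): P = [1, 2, 6] / [3, 4] / [7];  Q = [1, 2, 3] / [4, 6] / [5]
  Insert 5 (step 7): P = [1, 2, 5] / [3, 4, 6] / [7];  Q = [1, 2, 3] / [4, 6, 7] / [5]
Final shape: (3, 3, 1).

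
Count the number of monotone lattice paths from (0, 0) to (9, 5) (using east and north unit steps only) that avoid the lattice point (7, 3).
Number of paths = 1282

Total paths from (0, 0) to (9, 5): C(14, 9) = 2002. Paths through (7, 3): (paths (0, 0) → (7, 3)) × (paths (7, 3) → (9, 5)) = C(10, 7) · C(4, 2) = 120 · 6 = 720. Avoidance count = 2002 − 720 = 1282.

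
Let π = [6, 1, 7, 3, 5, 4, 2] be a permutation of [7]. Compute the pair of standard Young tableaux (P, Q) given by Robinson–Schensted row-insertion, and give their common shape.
P = [1, 2, 4] / [3, 7] / [5] / [6];  Q = [1, 3, 5] / [2, 4] / [6] / [7];  common shape = (3, 2, 1, 1)

Row-insert the values π_1, π_2, … into P one at a time, bumping the leftmost entry strictly greater than the inserted value down to the next row. The recording tableau Q records, in position (i, j), the step at which that cell was added to P.
  Insert 6 (step 1): P = [6];  Q = [1]
  Insert 1 (step 2): P = [1] / [6];  Q = [1] / [2]
  Insert 7 (step 3): P = [1, 7] / [6];  Q = [1, 3] / [2]
  Insert 3 (step 4): P = [1, 3] / [6, 7];  Q = [1, 3] / [2, 4]
  Insert 5 (step 5): P = [1, 3, 5] / [6, 7];  Q = [1, 3, 5] / [2, 4]
  Insert 4 (step 6): P = [1, 3, 4] / [5, 7] / [6];  Q = [1, 3, 5] / [2, 4] / [6]
  Insert 2 (step 7): P = [1, 2, 4] / [3, 7] / [5] / [6];  Q = [1, 3, 5] / [2, 4] / [6] / [7]
Final shape: (3, 2, 1, 1).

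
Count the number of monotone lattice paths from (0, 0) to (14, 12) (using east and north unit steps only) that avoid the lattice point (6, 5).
Number of paths = 6684730

Total paths from (0, 0) to (14, 12): C(26, 14) = 9657700. Paths through (6, 5): (paths (0, 0) → (6, 5)) × (paths (6, 5) → (14, 12)) = C(11, 6) · C(15, 8) = 462 · 6435 = 2972970. Avoidance count = 9657700 − 2972970 = 6684730.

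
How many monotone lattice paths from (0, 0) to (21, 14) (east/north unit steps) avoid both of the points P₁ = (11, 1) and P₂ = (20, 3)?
Number of paths = 2306217276

Inclusion–exclusion. Total paths: C(35, 21) = 2319959400. Through P₁: C(12, 11)·C(23, 10) = 13728792. Through P₂: C(23, 20)·C(12, 1) = 21252. Since P₁ is strictly southwest of P₂, a monotone path through both must visit P₁ then P₂; paths through both = C(12, 11)·C(11, 9)·C(12, 1) = 7920. Avoid both = 2319959400 − 13728792 − 21252 + 7920 = 2306217276.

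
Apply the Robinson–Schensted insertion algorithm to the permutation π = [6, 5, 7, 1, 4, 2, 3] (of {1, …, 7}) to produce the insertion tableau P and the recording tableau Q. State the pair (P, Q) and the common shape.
P = [1, 2, 3] / [4, 7] / [5] / [6];  Q = [1, 3, 7] / [2, 5] / [4] / [6];  common shape = (3, 2, 1, 1)

Row-insert the values π_1, π_2, … into P one at a time, bumping the leftmost entry strictly greater than the inserted value down to the next row. The recording tableau Q records, in position (i, j), the step at which that cell was added to P.
  Insert 6 (step 1): P = [6];  Q = [1]
  Insert 5 (step 2): P = [5] / [6];  Q = [1] / [2]
  Insert 7 (step 3): P = [5, 7] / [6];  Q = [1, 3] / [2]
  Insert 1 (step 4): P = [1, 7] / [5] / [6];  Q = [1, 3] / [2] / [4]
  Insert 4 (step 5): P = [1, 4] / [5, 7] / [6];  Q = [1, 3] / [2, 5] / [4]
  Insert 2 (step 6): P = [1, 2] / [4, 7] / [5] / [6];  Q = [1, 3] / [2, 5] / [4] / [6]
  Insert 3 (step 7): P = [1, 2, 3] / [4, 7] / [5] / [6];  Q = [1, 3, 7] / [2, 5] / [4] / [6]
Final shape: (3, 2, 1, 1).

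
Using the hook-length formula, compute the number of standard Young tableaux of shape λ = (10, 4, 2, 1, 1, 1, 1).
# SYT of shape (10, 4, 2, 1, 1, 1, 1) = 25718875

Hook-length formula: f^λ = n! / Π hook(c), product over all cells c of the Young diagram. For λ = (10, 4, 2, 1, 1, 1, 1), n = 20 boxes. Hook lengths by row (left-to-right, top-to-bottom): [16, 11, 9, 8, 6, 5, 4, 3, 2, 1]; [9, 4, 2, 1]; [6, 1]; [4]; [3]; [2]; [1]. Product of hooks = 94595973120. So f^λ = 20! / 94595973120 = 2432902008176640000 / 94595973120 = 25718875.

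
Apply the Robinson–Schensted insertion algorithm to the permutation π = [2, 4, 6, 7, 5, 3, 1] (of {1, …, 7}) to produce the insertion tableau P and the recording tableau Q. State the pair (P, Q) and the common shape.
P = [1, 3, 5, 7] / [2] / [4] / [6];  Q = [1, 2, 3, 4] / [5] / [6] / [7];  common shape = (4, 1, 1, 1)

Row-insert the values π_1, π_2, … into P one at a time, bumping the leftmost entry strictly greater than the inserted value down to the next row. The recording tableau Q records, in position (i, j), the step at which that cell was added to P.
  Insert 2 (step 1): P = [2];  Q = [1]
  Insert 4 (step 2): P = [2, 4];  Q = [1, 2]
  Insert 6 (step 3): P = [2, 4, 6];  Q = [1, 2, 3]
  Insert 7 (step 4): P = [2, 4, 6, 7];  Q = [1, 2, 3, 4]
  Insert 5 (step 5): P = [2, 4, 5, 7] / [6];  Q = [1, 2, 3, 4] / [5]
  Insert 3 (step 6): P = [2, 3, 5, 7] / [4] / [6];  Q = [1, 2, 3, 4] / [5] / [6]
  Insert 1 (step 7): P = [1, 3, 5, 7] / [2] / [4] / [6];  Q = [1, 2, 3, 4] / [5] / [6] / [7]
Final shape: (4, 1, 1, 1).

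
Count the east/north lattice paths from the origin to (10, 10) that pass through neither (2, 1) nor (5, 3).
Number of paths = 91234

Inclusion–exclusion. Total paths: C(20, 10) = 184756. Through P₁: C(3, 2)·C(17, 8) = 72930. Through P₂: C(8, 5)·C(12, 5) = 44352. Since P₁ is strictly southwest of P₂, a monotone path through both must visit P₁ then P₂; paths through both = C(3, 2)·C(5, 3)·C(12, 5) = 23760. Avoid both = 184756 − 72930 − 44352 + 23760 = 91234.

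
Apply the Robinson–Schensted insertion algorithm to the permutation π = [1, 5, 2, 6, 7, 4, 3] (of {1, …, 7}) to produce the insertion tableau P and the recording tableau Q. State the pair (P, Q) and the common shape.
P = [1, 2, 3, 7] / [4, 6] / [5];  Q = [1, 2, 4, 5] / [3, 6] / [7];  common shape = (4, 2, 1)

Row-insert the values π_1, π_2, … into P one at a time, bumping the leftmost entry strictly greater than the inserted value down to the next row. The recording tableau Q records, in position (i, j), the step at which that cell was added to P.
  Insert 1 (step 1): P = [1];  Q = [1]
  Insert 5 (step 2): P = [1, 5];  Q = [1, 2]
  Insert 2 (step 3): P = [1, 2] / [5];  Q = [1, 2] / [3]
  Insert 6 (step 4): P = [1, 2, 6] / [5];  Q = [1, 2, 4] / [3]
  Insert 7 (step 5): P = [1, 2, 6, 7] / [5];  Q = [1, 2, 4, 5] / [3]
  Insert 4 (step 6): P = [1, 2, 4, 7] / [5, 6];  Q = [1, 2, 4, 5] / [3, 6]
  Insert 3 (step 7): P = [1, 2, 3, 7] / [4, 6] / [5];  Q = [1, 2, 4, 5] / [3, 6] / [7]
Final shape: (4, 2, 1).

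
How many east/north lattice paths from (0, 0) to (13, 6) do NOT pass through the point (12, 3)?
Number of paths = 25312

Total paths from (0, 0) to (13, 6): C(19, 13) = 27132. Paths through (12, 3): (paths (0, 0) → (12, 3)) × (paths (12, 3) → (13, 6)) = C(15, 12) · C(4, 1) = 455 · 4 = 1820. Avoidance count = 27132 − 1820 = 25312.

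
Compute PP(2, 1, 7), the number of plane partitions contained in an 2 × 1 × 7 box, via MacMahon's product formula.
PP(2, 1, 7) = 36

Evaluate the triple product over i = 1..2, j = 1..1, k = 1..7. The factors are (2/1) · (3/2) · (4/3) · (5/4) · (6/5) · (7/6) · (8/7) · (3/2) · … (14 factors total). The numerators and denominators telescope so the product is an integer; carrying out the multiplication exactly gives PP(2, 1, 7) = 36.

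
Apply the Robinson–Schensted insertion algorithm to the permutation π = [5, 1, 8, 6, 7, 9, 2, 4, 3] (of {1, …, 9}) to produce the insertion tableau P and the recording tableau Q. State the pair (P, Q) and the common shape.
P = [1, 2, 3, 9] / [4, 6, 7] / [5] / [8];  Q = [1, 3, 5, 6] / [2, 4, 8] / [7] / [9];  common shape = (4, 3, 1, 1)

Row-insert the values π_1, π_2, … into P one at a time, bumping the leftmost entry strictly greater than the inserted value down to the next row. The recording tableau Q records, in position (i, j), the step at which that cell was added to P.
  Insert 5 (step 1): P = [5];  Q = [1]
  Insert 1 (step 2): P = [1] / [5];  Q = [1] / [2]
  Insert 8 (step 3): P = [1, 8] / [5];  Q = [1, 3] / [2]
  Insert 6 (step 4): P = [1, 6] / [5, 8];  Q = [1, 3] / [2, 4]
  Insert 7 (step 5): P = [1, 6, 7] / [5, 8];  Q = [1, 3, 5] / [2, 4]
  Insert 9 (step 6): P = [1, 6, 7, 9] / [5, 8];  Q = [1, 3, 5, 6] / [2, 4]
  Insert 2 (step 7): P = [1, 2, 7, 9] / [5, 6] / [8];  Q = [1, 3, 5, 6] / [2, 4] / [7]
  Insert 4 (step 8): P = [1, 2, 4, 9] / [5, 6, 7] / [8];  Q = [1, 3, 5, 6] / [2, 4, 8] / [7]
  Insert 3 (step 9): P = [1, 2, 3, 9] / [4, 6, 7] / [5] / [8];  Q = [1, 3, 5, 6] / [2, 4, 8] / [7] / [9]
Final shape: (4, 3, 1, 1).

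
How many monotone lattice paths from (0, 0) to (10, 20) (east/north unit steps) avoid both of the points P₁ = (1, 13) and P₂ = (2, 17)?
Number of paths = 29868190

Inclusion–exclusion. Total paths: C(30, 10) = 30045015. Through P₁: C(14, 1)·C(16, 9) = 160160. Through P₂: C(19, 2)·C(11, 8) = 28215. Since P₁ is strictly southwest of P₂, a monotone path through both must visit P₁ then P₂; paths through both = C(14, 1)·C(5, 1)·C(11, 8) = 11550. Avoid both = 30045015 − 160160 − 28215 + 11550 = 29868190.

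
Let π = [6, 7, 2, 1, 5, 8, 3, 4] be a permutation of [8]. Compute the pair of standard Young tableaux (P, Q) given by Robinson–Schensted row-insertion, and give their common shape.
P = [1, 3, 4] / [2, 5, 8] / [6, 7];  Q = [1, 2, 6] / [3, 5, 8] / [4, 7];  common shape = (3, 3, 2)

Row-insert the values π_1, π_2, … into P one at a time, bumping the leftmost entry strictly greater than the inserted value down to the next row. The recording tableau Q records, in position (i, j), the step at which that cell was added to P.
  Insert 6 (step 1): P = [6];  Q = [1]
  Insert 7 (step 2): P = [6, 7];  Q = [1, 2]
  Insert 2 (step 3): P = [2, 7] / [6];  Q = [1, 2] / [3]
  Insert 1 (step 4): P = [1, 7] / [2] / [6];  Q = [1, 2] / [3] / [4]
  Insert 5 (step 5): P = [1, 5] / [2, 7] / [6];  Q = [1, 2] / [3, 5] / [4]
  Insert 8 (step 6): P = [1, 5, 8] / [2, 7] / [6];  Q = [1, 2, 6] / [3, 5] / [4]
  Insert 3 (step 7): P = [1, 3, 8] / [2, 5] / [6, 7];  Q = [1, 2, 6] / [3, 5] / [4, 7]
  Insert 4 (step 8): P = [1, 3, 4] / [2, 5, 8] / [6, 7];  Q = [1, 2, 6] / [3, 5, 8] / [4, 7]
Final shape: (3, 3, 2).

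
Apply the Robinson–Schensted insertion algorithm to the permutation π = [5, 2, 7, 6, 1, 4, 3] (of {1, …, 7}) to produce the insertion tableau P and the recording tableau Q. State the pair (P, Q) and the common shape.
P = [1, 3] / [2, 4] / [5, 6] / [7];  Q = [1, 3] / [2, 4] / [5, 6] / [7];  common shape = (2, 2, 2, 1)

Row-insert the values π_1, π_2, … into P one at a time, bumping the leftmost entry strictly greater than the inserted value down to the next row. The recording tableau Q records, in position (i, j), the step at which that cell was added to P.
  Insert 5 (step 1): P = [5];  Q = [1]
  Insert 2 (step 2): P = [2] / [5];  Q = [1] / [2]
  Insert 7 (step 3): P = [2, 7] / [5];  Q = [1, 3] / [2]
  Insert 6 (step 4): P = [2, 6] / [5, 7];  Q = [1, 3] / [2, 4]
  Insert 1 (step 5): P = [1, 6] / [2, 7] / [5];  Q = [1, 3] / [2, 4] / [5]
  Insert 4 (step 6): P = [1, 4] / [2, 6] / [5, 7];  Q = [1, 3] / [2, 4] / [5, 6]
  Insert 3 (step 7): P = [1, 3] / [2, 4] / [5, 6] / [7];  Q = [1, 3] / [2, 4] / [5, 6] / [7]
Final shape: (2, 2, 2, 1).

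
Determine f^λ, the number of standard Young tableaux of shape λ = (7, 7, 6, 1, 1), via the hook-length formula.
# SYT of shape (7, 7, 6, 1, 1) = 157134978

Hook-length formula: f^λ = n! / Π hook(c), product over all cells c of the Young diagram. For λ = (7, 7, 6, 1, 1), n = 22 boxes. Hook lengths by row (left-to-right, top-to-bottom): [11, 8, 7, 6, 5, 4, 2]; [10, 7, 6, 5, 4, 3, 1]; [8, 5, 4, 3, 2, 1]; [2]; [1]. Product of hooks = 7153090560000. So f^λ = 22! / 7153090560000 = 1124000727777607680000 / 7153090560000 = 157134978.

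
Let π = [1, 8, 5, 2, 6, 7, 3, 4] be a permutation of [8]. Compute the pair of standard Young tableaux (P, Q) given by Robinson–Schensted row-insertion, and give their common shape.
P = [1, 2, 3, 4] / [5, 6, 7] / [8];  Q = [1, 2, 5, 6] / [3, 7, 8] / [4];  common shape = (4, 3, 1)

Row-insert the values π_1, π_2, … into P one at a time, bumping the leftmost entry strictly greater than the inserted value down to the next row. The recording tableau Q records, in position (i, j), the step at which that cell was added to P.
  Insert 1 (step 1): P = [1];  Q = [1]
  Insert 8 (step 2): P = [1, 8];  Q = [1, 2]
  Insert 5 (step 3): P = [1, 5] / [8];  Q = [1, 2] / [3]
  Insert 2 (step 4): P = [1, 2] / [5] / [8];  Q = [1, 2] / [3] / [4]
  Insert 6 (step 5): P = [1, 2, 6] / [5] / [8];  Q = [1, 2, 5] / [3] / [4]
  Insert 7 (step 6): P = [1, 2, 6, 7] / [5] / [8];  Q = [1, 2, 5, 6] / [3] / [4]
  Insert 3 (step 7): P = [1, 2, 3, 7] / [5, 6] / [8];  Q = [1, 2, 5, 6] / [3, 7] / [4]
  Insert 4 (step 8): P = [1, 2, 3, 4] / [5, 6, 7] / [8];  Q = [1, 2, 5, 6] / [3, 7, 8] / [4]
Final shape: (4, 3, 1).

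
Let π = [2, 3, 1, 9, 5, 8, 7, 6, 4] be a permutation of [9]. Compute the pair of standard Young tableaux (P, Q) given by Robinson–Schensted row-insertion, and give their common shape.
P = [1, 3, 4, 6] / [2, 5] / [7] / [8] / [9];  Q = [1, 2, 4, 6] / [3, 5] / [7] / [8] / [9];  common shape = (4, 2, 1, 1, 1)

Row-insert the values π_1, π_2, … into P one at a time, bumping the leftmost entry strictly greater than the inserted value down to the next row. The recording tableau Q records, in position (i, j), the step at which that cell was added to P.
  Insert 2 (step 1): P = [2];  Q = [1]
  Insert 3 (step 2): P = [2, 3];  Q = [1, 2]
  Insert 1 (step 3): P = [1, 3] / [2];  Q = [1, 2] / [3]
  Insert 9 (step 4): P = [1, 3, 9] / [2];  Q = [1, 2, 4] / [3]
  Insert 5 (step 5): P = [1, 3, 5] / [2, 9];  Q = [1, 2, 4] / [3, 5]
  Insert 8 (step 6): P = [1, 3, 5, 8] / [2, 9];  Q = [1, 2, 4, 6] / [3, 5]
  Insert 7 (step 7): P = [1, 3, 5, 7] / [2, 8] / [9];  Q = [1, 2, 4, 6] / [3, 5] / [7]
  Insert 6 (step 8): P = [1, 3, 5, 6] / [2, 7] / [8] / [9];  Q = [1, 2, 4, 6] / [3, 5] / [7] / [8]
  Insert 4 (step 9): P = [1, 3, 4, 6] / [2, 5] / [7] / [8] / [9];  Q = [1, 2, 4, 6] / [3, 5] / [7] / [8] / [9]
Final shape: (4, 2, 1, 1, 1).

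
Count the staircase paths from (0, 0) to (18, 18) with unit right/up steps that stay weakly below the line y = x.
C_18 = 477638700

These NE paths below the diagonal are counted by the Catalan number C_n = (1/(n + 1)) · C(2n, n). For n = 18: C_18 = (1/19) · C(36, 18) = 9075135300/19 = 477638700.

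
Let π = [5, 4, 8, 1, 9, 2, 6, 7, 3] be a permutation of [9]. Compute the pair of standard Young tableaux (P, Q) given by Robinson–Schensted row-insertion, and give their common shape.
P = [1, 2, 3, 7] / [4, 6, 9] / [5, 8];  Q = [1, 3, 5, 8] / [2, 6, 7] / [4, 9];  common shape = (4, 3, 2)

Row-insert the values π_1, π_2, … into P one at a time, bumping the leftmost entry strictly greater than the inserted value down to the next row. The recording tableau Q records, in position (i, j), the step at which that cell was added to P.
  Insert 5 (step 1): P = [5];  Q = [1]
  Insert 4 (step 2): P = [4] / [5];  Q = [1] / [2]
  Insert 8 (step 3): P = [4, 8] / [5];  Q = [1, 3] / [2]
  Insert 1 (step 4): P = [1, 8] / [4] / [5];  Q = [1, 3] / [2] / [4]
  Insert 9 (step 5): P = [1, 8, 9] / [4] / [5];  Q = [1, 3, 5] / [2] / [4]
  Insert 2 (step 6): P = [1, 2, 9] / [4, 8] / [5];  Q = [1, 3, 5] / [2, 6] / [4]
  Insert 6 (step 7): P = [1, 2, 6] / [4, 8, 9] / [5];  Q = [1, 3, 5] / [2, 6, 7] / [4]
  Insert 7 (step 8): P = [1, 2, 6, 7] / [4, 8, 9] / [5];  Q = [1, 3, 5, 8] / [2, 6, 7] / [4]
  Insert 3 (step 9): P = [1, 2, 3, 7] / [4, 6, 9] / [5, 8];  Q = [1, 3, 5, 8] / [2, 6, 7] / [4, 9]
Final shape: (4, 3, 2).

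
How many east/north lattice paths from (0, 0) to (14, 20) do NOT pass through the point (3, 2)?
Number of paths = 1046002740

Total paths from (0, 0) to (14, 20): C(34, 14) = 1391975640. Paths through (3, 2): (paths (0, 0) → (3, 2)) × (paths (3, 2) → (14, 20)) = C(5, 3) · C(29, 11) = 10 · 34597290 = 345972900. Avoidance count = 1391975640 − 345972900 = 1046002740.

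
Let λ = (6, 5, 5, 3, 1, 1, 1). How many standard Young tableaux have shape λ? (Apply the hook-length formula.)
# SYT of shape (6, 5, 5, 3, 1, 1, 1) = 1792502712

Hook-length formula: f^λ = n! / Π hook(c), product over all cells c of the Young diagram. For λ = (6, 5, 5, 3, 1, 1, 1), n = 22 boxes. Hook lengths by row (left-to-right, top-to-bottom): [12, 8, 7, 5, 4, 1]; [10, 6, 5, 3, 2]; [9, 5, 4, 2, 1]; [6, 2, 1]; [3]; [2]; [1]. Product of hooks = 627056640000. So f^λ = 22! / 627056640000 = 1124000727777607680000 / 627056640000 = 1792502712.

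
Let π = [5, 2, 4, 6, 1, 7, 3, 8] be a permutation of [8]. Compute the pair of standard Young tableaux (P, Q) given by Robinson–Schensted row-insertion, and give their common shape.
P = [1, 3, 6, 7, 8] / [2, 4] / [5];  Q = [1, 3, 4, 6, 8] / [2, 7] / [5];  common shape = (5, 2, 1)

Row-insert the values π_1, π_2, … into P one at a time, bumping the leftmost entry strictly greater than the inserted value down to the next row. The recording tableau Q records, in position (i, j), the step at which that cell was added to P.
  Insert 5 (step 1): P = [5];  Q = [1]
  Insert 2 (step 2): P = [2] / [5];  Q = [1] / [2]
  Insert 4 (step 3): P = [2, 4] / [5];  Q = [1, 3] / [2]
  Insert 6 (step 4): P = [2, 4, 6] / [5];  Q = [1, 3, 4] / [2]
  Insert 1 (step 5): P = [1, 4, 6] / [2] / [5];  Q = [1, 3, 4] / [2] / [5]
  Insert 7 (step 6): P = [1, 4, 6, 7] / [2] / [5];  Q = [1, 3, 4, 6] / [2] / [5]
  Insert 3 (step 7): P = [1, 3, 6, 7] / [2, 4] / [5];  Q = [1, 3, 4, 6] / [2, 7] / [5]
  Insert 8 (step 8): P = [1, 3, 6, 7, 8] / [2, 4] / [5];  Q = [1, 3, 4, 6, 8] / [2, 7] / [5]
Final shape: (5, 2, 1).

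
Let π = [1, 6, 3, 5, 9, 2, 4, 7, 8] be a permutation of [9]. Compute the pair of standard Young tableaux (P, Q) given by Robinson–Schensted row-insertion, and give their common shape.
P = [1, 2, 4, 7, 8] / [3, 5, 9] / [6];  Q = [1, 2, 4, 5, 9] / [3, 7, 8] / [6];  common shape = (5, 3, 1)

Row-insert the values π_1, π_2, … into P one at a time, bumping the leftmost entry strictly greater than the inserted value down to the next row. The recording tableau Q records, in position (i, j), the step at which that cell was added to P.
  Insert 1 (step 1): P = [1];  Q = [1]
  Insert 6 (step 2): P = [1, 6];  Q = [1, 2]
  Insert 3 (step 3): P = [1, 3] / [6];  Q = [1, 2] / [3]
  Insert 5 (step 4): P = [1, 3, 5] / [6];  Q = [1, 2, 4] / [3]
  Insert 9 (step 5): P = [1, 3, 5, 9] / [6];  Q = [1, 2, 4, 5] / [3]
  Insert 2 (step 6): P = [1, 2, 5, 9] / [3] / [6];  Q = [1, 2, 4, 5] / [3] / [6]
  Insert 4 (step 7): P = [1, 2, 4, 9] / [3, 5] / [6];  Q = [1, 2, 4, 5] / [3, 7] / [6]
  Insert 7 (step 8): P = [1, 2, 4, 7] / [3, 5, 9] / [6];  Q = [1, 2, 4, 5] / [3, 7, 8] / [6]
  Insert 8 (step 9): P = [1, 2, 4, 7, 8] / [3, 5, 9] / [6];  Q = [1, 2, 4, 5, 9] / [3, 7, 8] / [6]
Final shape: (5, 3, 1).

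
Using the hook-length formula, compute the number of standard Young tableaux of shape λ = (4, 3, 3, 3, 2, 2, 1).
# SYT of shape (4, 3, 3, 3, 2, 2, 1) = 2756754

Hook-length formula: f^λ = n! / Π hook(c), product over all cells c of the Young diagram. For λ = (4, 3, 3, 3, 2, 2, 1), n = 18 boxes. Hook lengths by row (left-to-right, top-to-bottom): [10, 8, 5, 1]; [8, 6, 3]; [7, 5, 2]; [6, 4, 1]; [4, 2]; [3, 1]; [1]. Product of hooks = 2322432000. So f^λ = 18! / 2322432000 = 6402373705728000 / 2322432000 = 2756754.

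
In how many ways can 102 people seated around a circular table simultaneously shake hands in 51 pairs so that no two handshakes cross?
C_51 = 7684785670514316385230816156

These noncrossing handshakes are counted by the Catalan number C_n = (1/(n + 1)) · C(2n, n). For n = 51: C_51 = (1/52) · C(102, 51) = 399608854866744452032002440112/52 = 7684785670514316385230816156.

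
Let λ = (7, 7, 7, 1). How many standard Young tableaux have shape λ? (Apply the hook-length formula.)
# SYT of shape (7, 7, 7, 1) = 21339318

Hook-length formula: f^λ = n! / Π hook(c), product over all cells c of the Young diagram. For λ = (7, 7, 7, 1), n = 22 boxes. Hook lengths by row (left-to-right, top-to-bottom): [10, 8, 7, 6, 5, 4, 3]; [9, 7, 6, 5, 4, 3, 2]; [8, 6, 5, 4, 3, 2, 1]; [1]. Product of hooks = 52672757760000. So f^λ = 22! / 52672757760000 = 1124000727777607680000 / 52672757760000 = 21339318.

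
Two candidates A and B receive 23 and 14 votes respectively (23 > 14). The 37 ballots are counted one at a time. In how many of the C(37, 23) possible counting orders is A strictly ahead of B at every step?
Strict-lead orderings = 1485507600

Total orderings of the 37 votes with 23 for A: C(37, 23) = 6107086800. By the Bertrand ballot formula (Cycle Lemma / reflection principle), the number of orderings in which A is strictly ahead of B throughout is (p − q)/(p + q) · C(p + q, p) = (23 − 14)/(23 + 14) · 6107086800 = 1485507600.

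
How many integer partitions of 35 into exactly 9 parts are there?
p(35, 9 parts) = 1549

Partitions of n into exactly k parts are in bijection with partitions of n − k into at most k parts (subtract 1 from each part). So p(35, exactly 9) = p(26, parts ≤ 9). Computing via the recurrence p(m, j) = p(m, j−1) + p(m−j, j) gives 1549.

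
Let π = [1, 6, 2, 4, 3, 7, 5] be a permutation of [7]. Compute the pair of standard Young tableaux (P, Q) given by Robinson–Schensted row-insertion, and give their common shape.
P = [1, 2, 3, 5] / [4, 7] / [6];  Q = [1, 2, 4, 6] / [3, 7] / [5];  common shape = (4, 2, 1)

Row-insert the values π_1, π_2, … into P one at a time, bumping the leftmost entry strictly greater than the inserted value down to the next row. The recording tableau Q records, in position (i, j), the step at which that cell was added to P.
  Insert 1 (step 1): P = [1];  Q = [1]
  Insert 6 (step 2): P = [1, 6];  Q = [1, 2]
  Insert 2 (step 3): P = [1, 2] / [6];  Q = [1, 2] / [3]
  Insert 4 (step 4): P = [1, 2, 4] / [6];  Q = [1, 2, 4] / [3]
  Insert 3 (step 5): P = [1, 2, 3] / [4] / [6];  Q = [1, 2, 4] / [3] / [5]
  Insert 7 (step 6): P = [1, 2, 3, 7] / [4] / [6];  Q = [1, 2, 4, 6] / [3] / [5]
  Insert 5 (step 7): P = [1, 2, 3, 5] / [4, 7] / [6];  Q = [1, 2, 4, 6] / [3, 7] / [5]
Final shape: (4, 2, 1).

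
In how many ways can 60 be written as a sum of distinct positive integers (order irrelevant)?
q(60) = 10880

A partition into distinct parts is a strictly decreasing sequence summing to n. The recurrence d(n, m) = d(n, m−1) + d(n−m, m−1) (use part m at most once) with q(n) = d(n, n) gives q(60) = 10880. (Euler's theorem: # distinct-part partitions = # odd-part partitions.)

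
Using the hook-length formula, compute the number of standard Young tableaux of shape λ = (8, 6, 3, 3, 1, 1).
# SYT of shape (8, 6, 3, 3, 1, 1) = 2206157184

Hook-length formula: f^λ = n! / Π hook(c), product over all cells c of the Young diagram. For λ = (8, 6, 3, 3, 1, 1), n = 22 boxes. Hook lengths by row (left-to-right, top-to-bottom): [13, 10, 9, 6, 5, 4, 2, 1]; [10, 7, 6, 3, 2, 1]; [6, 3, 2]; [5, 2, 1]; [2]; [1]. Product of hooks = 509483520000. So f^λ = 22! / 509483520000 = 1124000727777607680000 / 509483520000 = 2206157184.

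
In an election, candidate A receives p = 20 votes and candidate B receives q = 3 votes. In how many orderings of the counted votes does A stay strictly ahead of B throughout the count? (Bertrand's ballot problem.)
Strict-lead orderings = 1309

Total orderings of the 23 votes with 20 for A: C(23, 20) = 1771. By the Bertrand ballot formula (Cycle Lemma / reflection principle), the number of orderings in which A is strictly ahead of B throughout is (p − q)/(p + q) · C(p + q, p) = (20 − 3)/(20 + 3) · 1771 = 1309.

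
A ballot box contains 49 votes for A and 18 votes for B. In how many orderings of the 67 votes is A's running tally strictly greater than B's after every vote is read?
Strict-lead orderings = 4333013029359300

Total orderings of the 67 votes with 49 for A: C(67, 49) = 9364899127970100. By the Bertrand ballot formula (Cycle Lemma / reflection principle), the number of orderings in which A is strictly ahead of B throughout is (p − q)/(p + q) · C(p + q, p) = (49 − 18)/(49 + 18) · 9364899127970100 = 4333013029359300.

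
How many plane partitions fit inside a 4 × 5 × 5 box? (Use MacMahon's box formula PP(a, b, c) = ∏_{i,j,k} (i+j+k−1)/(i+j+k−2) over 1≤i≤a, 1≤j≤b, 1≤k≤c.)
PP(4, 5, 5) = 16818516

Evaluate the triple product over i = 1..4, j = 1..5, k = 1..5. The factors are (2/1) · (3/2) · (4/3) · (5/4) · (6/5) · (3/2) · (4/3) · (5/4) · … (100 factors total). The numerators and denominators telescope so the product is an integer; carrying out the multiplication exactly gives PP(4, 5, 5) = 16818516.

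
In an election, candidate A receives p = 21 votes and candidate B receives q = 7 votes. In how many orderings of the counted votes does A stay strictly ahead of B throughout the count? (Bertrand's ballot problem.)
Strict-lead orderings = 592020

Total orderings of the 28 votes with 21 for A: C(28, 21) = 1184040. By the Bertrand ballot formula (Cycle Lemma / reflection principle), the number of orderings in which A is strictly ahead of B throughout is (p − q)/(p + q) · C(p + q, p) = (21 − 7)/(21 + 7) · 1184040 = 592020.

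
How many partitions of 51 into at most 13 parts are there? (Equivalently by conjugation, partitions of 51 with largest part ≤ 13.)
p(51, parts ≤ 13) = 129883

Use the recurrence p(n, m) = p(n, m−1) + p(n−m, m): either the largest part is < m (count p(n, m−1)) or the largest part is exactly m (remove one copy of m, count p(n−m, m)). With p(0, ·) = 1 this gives p(51, parts ≤ 13) = 129883. (By conjugating Young diagrams, this also counts partitions of 51 into at most 13 parts.)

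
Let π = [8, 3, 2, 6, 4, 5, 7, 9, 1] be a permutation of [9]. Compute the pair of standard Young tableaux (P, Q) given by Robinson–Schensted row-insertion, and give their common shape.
P = [1, 4, 5, 7, 9] / [2, 6] / [3] / [8];  Q = [1, 4, 6, 7, 8] / [2, 5] / [3] / [9];  common shape = (5, 2, 1, 1)

Row-insert the values π_1, π_2, … into P one at a time, bumping the leftmost entry strictly greater than the inserted value down to the next row. The recording tableau Q records, in position (i, j), the step at which that cell was added to P.
  Insert 8 (step 1): P = [8];  Q = [1]
  Insert 3 (step 2): P = [3] / [8];  Q = [1] / [2]
  Insert 2 (step 3): P = [2] / [3] / [8];  Q = [1] / [2] / [3]
  Insert 6 (step 4): P = [2, 6] / [3] / [8];  Q = [1, 4] / [2] / [3]
  Insert 4 (step 5): P = [2, 4] / [3, 6] / [8];  Q = [1, 4] / [2, 5] / [3]
  Insert 5 (step 6): P = [2, 4, 5] / [3, 6] / [8];  Q = [1, 4, 6] / [2, 5] / [3]
  Insert 7 (step 7): P = [2, 4, 5, 7] / [3, 6] / [8];  Q = [1, 4, 6, 7] / [2, 5] / [3]
  Insert 9 (step 8): P = [2, 4, 5, 7, 9] / [3, 6] / [8];  Q = [1, 4, 6, 7, 8] / [2, 5] / [3]
  Insert 1 (step 9): P = [1, 4, 5, 7, 9] / [2, 6] / [3] / [8];  Q = [1, 4, 6, 7, 8] / [2, 5] / [3] / [9]
Final shape: (5, 2, 1, 1).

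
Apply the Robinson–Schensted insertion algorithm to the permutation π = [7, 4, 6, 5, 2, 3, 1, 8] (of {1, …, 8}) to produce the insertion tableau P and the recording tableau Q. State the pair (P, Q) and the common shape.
P = [1, 3, 8] / [2, 5] / [4] / [6] / [7];  Q = [1, 3, 8] / [2, 6] / [4] / [5] / [7];  common shape = (3, 2, 1, 1, 1)

Row-insert the values π_1, π_2, … into P one at a time, bumping the leftmost entry strictly greater than the inserted value down to the next row. The recording tableau Q records, in position (i, j), the step at which that cell was added to P.
  Insert 7 (step 1): P = [7];  Q = [1]
  Insert 4 (step 2): P = [4] / [7];  Q = [1] / [2]
  Insert 6 (step 3): P = [4, 6] / [7];  Q = [1, 3] / [2]
  Insert 5 (step 4): P = [4, 5] / [6] / [7];  Q = [1, 3] / [2] / [4]
  Insert 2 (step 5): P = [2, 5] / [4] / [6] / [7];  Q = [1, 3] / [2] / [4] / [5]
  Insert 3 (step 6): P = [2, 3] / [4, 5] / [6] / [7];  Q = [1, 3] / [2, 6] / [4] / [5]
  Insert 1 (step 7): P = [1, 3] / [2, 5] / [4] / [6] / [7];  Q = [1, 3] / [2, 6] / [4] / [5] / [7]
  Insert 8 (step 8): P = [1, 3, 8] / [2, 5] / [4] / [6] / [7];  Q = [1, 3, 8] / [2, 6] / [4] / [5] / [7]
Final shape: (3, 2, 1, 1, 1).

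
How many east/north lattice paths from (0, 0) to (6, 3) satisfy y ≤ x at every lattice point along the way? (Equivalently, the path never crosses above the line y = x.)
Number of paths = 48

By the reflection principle (André's argument), the number of monotone paths to (6, 3) with n ≤ m that never go above y = x is C(9, 6) − C(9, 7) = 84 − 36 = 48.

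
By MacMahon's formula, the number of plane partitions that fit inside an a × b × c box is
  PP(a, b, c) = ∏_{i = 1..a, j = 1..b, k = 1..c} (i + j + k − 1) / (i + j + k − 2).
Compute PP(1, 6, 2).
PP(1, 6, 2) = 28

Evaluate the triple product over i = 1..1, j = 1..6, k = 1..2. The factors are (2/1) · (3/2) · (3/2) · (4/3) · (4/3) · (5/4) · (5/4) · (6/5) · … (12 factors total). The numerators and denominators telescope so the product is an integer; carrying out the multiplication exactly gives PP(1, 6, 2) = 28.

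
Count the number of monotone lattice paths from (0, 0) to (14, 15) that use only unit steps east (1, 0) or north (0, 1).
Number of paths = 77558760

A monotone lattice path from (0, 0) to (14, 15) consists of 14 east steps and 15 north steps in some order, so it is determined by which 14 of the 29 steps are east. The count is C(29, 14) = 77558760.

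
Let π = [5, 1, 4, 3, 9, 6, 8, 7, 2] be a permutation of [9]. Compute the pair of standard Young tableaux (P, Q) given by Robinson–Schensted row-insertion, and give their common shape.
P = [1, 2, 6, 7] / [3, 8] / [4, 9] / [5];  Q = [1, 3, 5, 7] / [2, 6] / [4, 8] / [9];  common shape = (4, 2, 2, 1)

Row-insert the values π_1, π_2, … into P one at a time, bumping the leftmost entry strictly greater than the inserted value down to the next row. The recording tableau Q records, in position (i, j), the step at which that cell was added to P.
  Insert 5 (step 1): P = [5];  Q = [1]
  Insert 1 (step 2): P = [1] / [5];  Q = [1] / [2]
  Insert 4 (step 3): P = [1, 4] / [5];  Q = [1, 3] / [2]
  Insert 3 (step 4): P = [1, 3] / [4] / [5];  Q = [1, 3] / [2] / [4]
  Insert 9 (step 5): P = [1, 3, 9] / [4] / [5];  Q = [1, 3, 5] / [2] / [4]
  Insert 6 (step 6): P = [1, 3, 6] / [4, 9] / [5];  Q = [1, 3, 5] / [2, 6] / [4]
  Insert 8 (step 7): P = [1, 3, 6, 8] / [4, 9] / [5];  Q = [1, 3, 5, 7] / [2, 6] / [4]
  Insert 7 (step 8): P = [1, 3, 6, 7] / [4, 8] / [5, 9];  Q = [1, 3, 5, 7] / [2, 6] / [4, 8]
  Insert 2 (step 9): P = [1, 2, 6, 7] / [3, 8] / [4, 9] / [5];  Q = [1, 3, 5, 7] / [2, 6] / [4, 8] / [9]
Final shape: (4, 2, 2, 1).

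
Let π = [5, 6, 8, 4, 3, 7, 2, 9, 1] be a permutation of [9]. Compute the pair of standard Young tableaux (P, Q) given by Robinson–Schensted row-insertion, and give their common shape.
P = [1, 6, 7, 9] / [2, 8] / [3] / [4] / [5];  Q = [1, 2, 3, 8] / [4, 6] / [5] / [7] / [9];  common shape = (4, 2, 1, 1, 1)

Row-insert the values π_1, π_2, … into P one at a time, bumping the leftmost entry strictly greater than the inserted value down to the next row. The recording tableau Q records, in position (i, j), the step at which that cell was added to P.
  Insert 5 (step 1): P = [5];  Q = [1]
  Insert 6 (step 2): P = [5, 6];  Q = [1, 2]
  Insert 8 (step 3): P = [5, 6, 8];  Q = [1, 2, 3]
  Insert 4 (step 4): P = [4, 6, 8] / [5];  Q = [1, 2, 3] / [4]
  Insert 3 (step 5): P = [3, 6, 8] / [4] / [5];  Q = [1, 2, 3] / [4] / [5]
  Insert 7 (step 6): P = [3, 6, 7] / [4, 8] / [5];  Q = [1, 2, 3] / [4, 6] / [5]
  Insert 2 (step 7): P = [2, 6, 7] / [3, 8] / [4] / [5];  Q = [1, 2, 3] / [4, 6] / [5] / [7]
  Insert 9 (step 8): P = [2, 6, 7, 9] / [3, 8] / [4] / [5];  Q = [1, 2, 3, 8] / [4, 6] / [5] / [7]
  Insert 1 (step 9): P = [1, 6, 7, 9] / [2, 8] / [3] / [4] / [5];  Q = [1, 2, 3, 8] / [4, 6] / [5] / [7] / [9]
Final shape: (4, 2, 1, 1, 1).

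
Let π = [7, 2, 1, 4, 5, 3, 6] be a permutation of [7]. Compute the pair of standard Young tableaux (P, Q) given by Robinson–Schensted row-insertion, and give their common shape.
P = [1, 3, 5, 6] / [2, 4] / [7];  Q = [1, 4, 5, 7] / [2, 6] / [3];  common shape = (4, 2, 1)

Row-insert the values π_1, π_2, … into P one at a time, bumping the leftmost entry strictly greater than the inserted value down to the next row. The recording tableau Q records, in position (i, j), the step at which that cell was added to P.
  Insert 7 (step 1): P = [7];  Q = [1]
  Insert 2 (step 2): P = [2] / [7];  Q = [1] / [2]
  Insert 1 (step 3): P = [1] / [2] / [7];  Q = [1] / [2] / [3]
  Insert 4 (step 4): P = [1, 4] / [2] / [7];  Q = [1, 4] / [2] / [3]
  Insert 5 (step 5): P = [1, 4, 5] / [2] / [7];  Q = [1, 4, 5] / [2] / [3]
  Insert 3 (step 6): P = [1, 3, 5] / [2, 4] / [7];  Q = [1, 4, 5] / [2, 6] / [3]
  Insert 6 (step 7): P = [1, 3, 5, 6] / [2, 4] / [7];  Q = [1, 4, 5, 7] / [2, 6] / [3]
Final shape: (4, 2, 1).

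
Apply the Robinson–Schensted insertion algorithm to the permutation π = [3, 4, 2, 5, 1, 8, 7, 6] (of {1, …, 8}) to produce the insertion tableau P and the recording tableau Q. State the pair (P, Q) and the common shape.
P = [1, 4, 5, 6] / [2, 7] / [3, 8];  Q = [1, 2, 4, 6] / [3, 7] / [5, 8];  common shape = (4, 2, 2)

Row-insert the values π_1, π_2, … into P one at a time, bumping the leftmost entry strictly greater than the inserted value down to the next row. The recording tableau Q records, in position (i, j), the step at which that cell was added to P.
  Insert 3 (step 1): P = [3];  Q = [1]
  Insert 4 (step 2): P = [3, 4];  Q = [1, 2]
  Insert 2 (step 3): P = [2, 4] / [3];  Q = [1, 2] / [3]
  Insert 5 (step 4): P = [2, 4, 5] / [3];  Q = [1, 2, 4] / [3]
  Insert 1 (step 5): P = [1, 4, 5] / [2] / [3];  Q = [1, 2, 4] / [3] / [5]
  Insert 8 (step 6): P = [1, 4, 5, 8] / [2] / [3];  Q = [1, 2, 4, 6] / [3] / [5]
  Insert 7 (step 7): P = [1, 4, 5, 7] / [2, 8] / [3];  Q = [1, 2, 4, 6] / [3, 7] / [5]
  Insert 6 (step 8): P = [1, 4, 5, 6] / [2, 7] / [3, 8];  Q = [1, 2, 4, 6] / [3, 7] / [5, 8]
Final shape: (4, 2, 2).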